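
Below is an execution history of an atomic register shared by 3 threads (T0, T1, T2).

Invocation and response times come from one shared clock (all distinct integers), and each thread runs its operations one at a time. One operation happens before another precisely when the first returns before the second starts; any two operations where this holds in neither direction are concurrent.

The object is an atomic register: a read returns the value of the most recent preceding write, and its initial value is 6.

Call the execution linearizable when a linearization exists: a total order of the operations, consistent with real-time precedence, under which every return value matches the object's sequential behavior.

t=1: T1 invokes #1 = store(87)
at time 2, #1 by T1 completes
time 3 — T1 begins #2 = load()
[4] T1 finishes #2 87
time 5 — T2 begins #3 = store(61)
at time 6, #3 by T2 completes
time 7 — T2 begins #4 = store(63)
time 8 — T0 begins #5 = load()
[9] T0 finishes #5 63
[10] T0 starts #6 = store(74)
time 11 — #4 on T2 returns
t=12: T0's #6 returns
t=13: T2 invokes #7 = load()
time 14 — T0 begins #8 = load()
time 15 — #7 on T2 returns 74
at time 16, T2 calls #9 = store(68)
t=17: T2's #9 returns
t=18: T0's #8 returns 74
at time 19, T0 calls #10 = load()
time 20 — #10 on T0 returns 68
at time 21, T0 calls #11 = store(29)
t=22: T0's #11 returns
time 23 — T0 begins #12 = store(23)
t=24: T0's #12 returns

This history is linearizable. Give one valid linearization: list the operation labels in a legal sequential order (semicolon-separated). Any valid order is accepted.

1. #1 store(87), leaving value 87
2. #2 load() → 87, leaving value 87
3. #3 store(61), leaving value 61
4. #4 store(63), leaving value 63
5. #5 load() → 63, leaving value 63
6. #6 store(74), leaving value 74
7. #7 load() → 74, leaving value 74
8. #8 load() → 74, leaving value 74
9. #9 store(68), leaving value 68
10. #10 load() → 68, leaving value 68
11. #11 store(29), leaving value 29
12. #12 store(23), leaving value 23

#1; #2; #3; #4; #5; #6; #7; #8; #9; #10; #11; #12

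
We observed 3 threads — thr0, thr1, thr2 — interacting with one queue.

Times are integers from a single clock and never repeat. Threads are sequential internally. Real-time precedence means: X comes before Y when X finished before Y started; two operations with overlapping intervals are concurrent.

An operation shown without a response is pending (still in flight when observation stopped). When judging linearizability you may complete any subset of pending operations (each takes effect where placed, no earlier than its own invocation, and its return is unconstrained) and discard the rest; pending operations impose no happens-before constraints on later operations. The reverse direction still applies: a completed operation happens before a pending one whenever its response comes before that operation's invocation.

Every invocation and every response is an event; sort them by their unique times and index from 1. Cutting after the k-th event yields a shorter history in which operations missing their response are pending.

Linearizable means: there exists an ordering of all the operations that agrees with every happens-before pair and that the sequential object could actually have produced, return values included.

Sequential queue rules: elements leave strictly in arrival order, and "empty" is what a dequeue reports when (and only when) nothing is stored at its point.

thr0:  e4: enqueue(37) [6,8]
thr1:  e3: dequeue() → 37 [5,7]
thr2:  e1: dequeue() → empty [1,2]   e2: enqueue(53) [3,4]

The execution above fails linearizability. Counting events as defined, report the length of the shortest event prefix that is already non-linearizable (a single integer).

7

one valid order for events 1..6 is e1, e2:
after step 1 (e1 dequeue() → empty): queue <>
after step 2 (e2 enqueue(53)): queue <53>
adding event 7 (e3 responds at 7) leaves no legal real-time order
include/drop combinations of the 1 pending operation (e4) were all tried; none helps
for example e1, e2, e3 (pending dropped) fails at step 3: e3 dequeue() → 37 is not legal there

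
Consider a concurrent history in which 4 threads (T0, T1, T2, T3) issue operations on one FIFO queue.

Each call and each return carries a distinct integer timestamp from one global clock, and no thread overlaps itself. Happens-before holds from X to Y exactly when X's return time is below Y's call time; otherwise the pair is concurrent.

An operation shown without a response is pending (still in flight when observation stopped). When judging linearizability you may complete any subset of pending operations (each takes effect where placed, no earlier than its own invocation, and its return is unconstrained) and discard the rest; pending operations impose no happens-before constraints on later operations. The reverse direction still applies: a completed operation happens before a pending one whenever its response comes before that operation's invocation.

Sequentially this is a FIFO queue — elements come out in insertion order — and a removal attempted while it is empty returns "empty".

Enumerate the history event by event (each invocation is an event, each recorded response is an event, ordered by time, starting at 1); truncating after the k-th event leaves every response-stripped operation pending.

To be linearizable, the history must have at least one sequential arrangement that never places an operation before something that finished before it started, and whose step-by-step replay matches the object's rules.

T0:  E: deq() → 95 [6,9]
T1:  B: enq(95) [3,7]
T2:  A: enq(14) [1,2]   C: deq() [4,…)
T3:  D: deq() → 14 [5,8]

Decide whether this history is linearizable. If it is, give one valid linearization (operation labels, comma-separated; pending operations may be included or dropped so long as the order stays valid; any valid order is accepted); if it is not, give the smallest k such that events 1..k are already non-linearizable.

step 1: A enq(14) — queue <14>
step 2: B enq(95) — queue <14,95>
step 3: D deq() → 14 — queue <95>
step 4: E deq() → 95 — queue <>

linearizable — witness: A, B, D, E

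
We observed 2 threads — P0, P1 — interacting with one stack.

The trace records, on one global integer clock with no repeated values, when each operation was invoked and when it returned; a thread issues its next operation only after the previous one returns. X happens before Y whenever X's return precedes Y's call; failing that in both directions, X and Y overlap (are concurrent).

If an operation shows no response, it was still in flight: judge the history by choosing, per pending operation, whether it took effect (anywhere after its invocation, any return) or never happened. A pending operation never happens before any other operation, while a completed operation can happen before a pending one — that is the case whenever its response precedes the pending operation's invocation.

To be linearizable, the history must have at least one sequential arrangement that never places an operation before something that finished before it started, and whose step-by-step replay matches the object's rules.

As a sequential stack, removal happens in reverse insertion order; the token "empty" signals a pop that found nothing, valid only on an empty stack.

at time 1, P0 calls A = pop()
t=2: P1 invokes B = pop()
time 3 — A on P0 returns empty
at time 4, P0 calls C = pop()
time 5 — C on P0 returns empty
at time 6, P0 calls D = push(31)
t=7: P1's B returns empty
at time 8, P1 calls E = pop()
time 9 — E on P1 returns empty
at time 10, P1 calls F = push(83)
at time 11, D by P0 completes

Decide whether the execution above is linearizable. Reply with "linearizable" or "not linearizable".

linearizable

a witness: A, B, C, E, D
1. A pop() → empty, leaving stack <>
2. B pop() → empty, leaving stack <>
3. C pop() → empty, leaving stack <>
4. E pop() → empty, leaving stack <>
5. D push(31), leaving stack <31>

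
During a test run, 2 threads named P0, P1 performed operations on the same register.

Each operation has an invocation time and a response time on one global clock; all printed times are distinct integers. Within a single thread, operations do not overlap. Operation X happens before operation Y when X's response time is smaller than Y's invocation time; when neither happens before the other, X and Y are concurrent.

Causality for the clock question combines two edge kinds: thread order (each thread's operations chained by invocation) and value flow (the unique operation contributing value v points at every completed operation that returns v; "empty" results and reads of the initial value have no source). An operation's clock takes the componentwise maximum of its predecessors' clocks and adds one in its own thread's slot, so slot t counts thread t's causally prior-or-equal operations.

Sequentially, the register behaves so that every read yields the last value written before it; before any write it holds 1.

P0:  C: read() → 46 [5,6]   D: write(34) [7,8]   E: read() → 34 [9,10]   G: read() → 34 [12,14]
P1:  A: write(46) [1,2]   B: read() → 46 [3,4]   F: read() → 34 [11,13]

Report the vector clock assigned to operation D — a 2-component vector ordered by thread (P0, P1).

(2, 1)

root op A, invoked 1: fresh clock plus P1's own tick → (0, 1)
B (invocation 3): componentwise max over VC(A)=(0, 1), +1 at P1, giving (0, 2)
C (invocation 5): componentwise max over VC(A)=(0, 1), +1 at P0, giving (1, 1)
D (invocation 7): componentwise max over VC(C)=(1, 1), +1 at P0, giving (2, 1)
E (invocation 9): componentwise max over VC(D)=(2, 1), +1 at P0, giving (3, 1)
F (invocation 11): componentwise max over VC(B)=(0, 2), VC(D)=(2, 1), +1 at P1, giving (2, 3)
G (invocation 12): componentwise max over VC(D)=(2, 1), VC(E)=(3, 1), +1 at P0, giving (4, 1)
target: VC(D) = (2, 1)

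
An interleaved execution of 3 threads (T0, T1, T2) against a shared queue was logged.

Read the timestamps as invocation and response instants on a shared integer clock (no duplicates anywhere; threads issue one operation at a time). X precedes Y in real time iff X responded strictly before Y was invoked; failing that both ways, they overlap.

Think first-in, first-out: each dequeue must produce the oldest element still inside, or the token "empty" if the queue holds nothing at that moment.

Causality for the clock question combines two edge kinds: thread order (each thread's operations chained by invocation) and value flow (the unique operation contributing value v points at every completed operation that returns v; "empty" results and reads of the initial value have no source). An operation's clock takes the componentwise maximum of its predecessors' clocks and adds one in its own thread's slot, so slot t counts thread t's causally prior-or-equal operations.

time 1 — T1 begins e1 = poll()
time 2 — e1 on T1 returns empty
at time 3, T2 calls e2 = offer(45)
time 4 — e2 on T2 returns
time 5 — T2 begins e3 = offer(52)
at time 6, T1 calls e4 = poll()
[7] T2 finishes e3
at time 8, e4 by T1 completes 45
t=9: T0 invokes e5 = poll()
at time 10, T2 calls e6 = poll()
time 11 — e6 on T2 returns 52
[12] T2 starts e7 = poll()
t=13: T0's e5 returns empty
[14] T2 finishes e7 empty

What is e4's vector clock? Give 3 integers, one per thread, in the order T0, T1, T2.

e2, invoked 3, has no incoming edges; only T2's bump applies → (0, 0, 1)
e1, invoked 1, has no incoming edges; only T1's bump applies → (0, 1, 0)
e5, invoked 9, has no incoming edges; only T0's bump applies → (1, 0, 0)
merge at e3 (invoked 5): VC(e2)=(0, 0, 1), own-thread bump on T2 → (0, 0, 2)
merge at e6 (invoked 10): VC(e3)=(0, 0, 2), own-thread bump on T2 → (0, 0, 3)
merge at e4 (invoked 6): VC(e1)=(0, 1, 0), VC(e2)=(0, 0, 1), own-thread bump on T1 → (0, 2, 1)
merge at e7 (invoked 12): VC(e6)=(0, 0, 3), own-thread bump on T2 → (0, 0, 4)
target: VC(e4) = (0, 2, 1)

(0, 2, 1)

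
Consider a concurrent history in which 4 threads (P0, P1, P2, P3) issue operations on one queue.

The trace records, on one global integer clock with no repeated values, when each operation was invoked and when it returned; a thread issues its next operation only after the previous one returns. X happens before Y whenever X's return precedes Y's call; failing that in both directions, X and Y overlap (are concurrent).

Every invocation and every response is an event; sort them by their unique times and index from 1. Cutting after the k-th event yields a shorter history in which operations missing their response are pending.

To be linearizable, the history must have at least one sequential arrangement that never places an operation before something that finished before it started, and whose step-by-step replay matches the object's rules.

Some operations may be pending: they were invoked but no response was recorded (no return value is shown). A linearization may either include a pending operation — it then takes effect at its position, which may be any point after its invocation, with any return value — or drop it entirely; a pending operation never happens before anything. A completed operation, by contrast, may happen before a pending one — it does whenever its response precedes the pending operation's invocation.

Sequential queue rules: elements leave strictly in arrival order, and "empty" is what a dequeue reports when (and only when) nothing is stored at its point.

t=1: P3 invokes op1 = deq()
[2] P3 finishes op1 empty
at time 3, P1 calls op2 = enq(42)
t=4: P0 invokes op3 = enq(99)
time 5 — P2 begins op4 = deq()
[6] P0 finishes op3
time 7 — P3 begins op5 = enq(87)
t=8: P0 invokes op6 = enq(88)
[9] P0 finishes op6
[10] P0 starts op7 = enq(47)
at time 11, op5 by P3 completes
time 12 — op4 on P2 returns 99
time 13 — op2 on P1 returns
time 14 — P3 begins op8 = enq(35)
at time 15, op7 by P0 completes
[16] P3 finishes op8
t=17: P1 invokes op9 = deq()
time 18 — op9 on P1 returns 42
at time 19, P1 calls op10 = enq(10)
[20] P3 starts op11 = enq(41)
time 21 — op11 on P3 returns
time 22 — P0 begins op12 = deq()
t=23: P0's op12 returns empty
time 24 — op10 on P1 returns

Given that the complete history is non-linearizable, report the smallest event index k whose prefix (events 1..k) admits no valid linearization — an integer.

one valid order for events 1..22 is op1, op3, op2, op4, op5, op6, op7, op8, op9, op10, op11:
step 1: op1 deq() → empty — queue <>
step 2: op3 enq(99) — queue <99>
step 3: op2 enq(42) — queue <99,42>
step 4: op4 deq() → 99 — queue <42>
step 5: op5 enq(87) — queue <42,87>
step 6: op6 enq(88) — queue <42,87,88>
step 7: op7 enq(47) — queue <42,87,88,47>
step 8: op8 enq(35) — queue <42,87,88,47,35>
step 9: op9 deq() → 42 — queue <87,88,47,35>
step 10: op10 enq(10) (pending, included) — queue <87,88,47,35,10>
step 11: op11 enq(41) — queue <87,88,47,35,10,41>
with event 23 included (op12 responding at time 23), all real-time-consistent orders fail
every completion of the 1 pending operation (op10) was checked; none linearizes
for example op1, op2, op3, op4, op5, op6, op7, op8, op9, op11, op12 (pending dropped) fails at step 4: op4 deq() → 99 is not legal there
for example op1, op2, op3, op4, op5, op6, op8, op7, op9, op11, op12 (pending dropped) fails at step 4: op4 deq() → 99 is not legal there

23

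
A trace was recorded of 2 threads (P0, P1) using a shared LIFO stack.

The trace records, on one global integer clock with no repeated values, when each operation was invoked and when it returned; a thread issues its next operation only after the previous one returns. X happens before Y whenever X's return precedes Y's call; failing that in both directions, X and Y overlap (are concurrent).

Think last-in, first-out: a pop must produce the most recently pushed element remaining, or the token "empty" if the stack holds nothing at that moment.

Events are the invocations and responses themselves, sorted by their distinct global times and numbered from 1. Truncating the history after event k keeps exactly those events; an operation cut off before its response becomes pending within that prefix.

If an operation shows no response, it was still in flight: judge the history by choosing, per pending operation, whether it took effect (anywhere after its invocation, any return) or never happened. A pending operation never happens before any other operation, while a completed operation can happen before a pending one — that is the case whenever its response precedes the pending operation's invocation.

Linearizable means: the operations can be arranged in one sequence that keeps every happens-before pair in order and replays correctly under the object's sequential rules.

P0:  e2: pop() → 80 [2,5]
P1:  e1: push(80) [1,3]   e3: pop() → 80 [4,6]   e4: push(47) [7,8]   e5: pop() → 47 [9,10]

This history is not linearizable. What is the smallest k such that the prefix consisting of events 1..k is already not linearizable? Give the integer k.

6

events 1..5 are linearizable, e.g. via e1, e2:
1. e1 push(80), leaving stack <80>
2. e2 pop() → 80, leaving stack <>
event 6 — e3's response, time 6 — after it, nothing linearizes
for example e1, e2, e3 fails at step 3: e3 pop() → 80 is not legal there
for example e1, e3, e2 fails at step 3: e2 pop() → 80 is not legal there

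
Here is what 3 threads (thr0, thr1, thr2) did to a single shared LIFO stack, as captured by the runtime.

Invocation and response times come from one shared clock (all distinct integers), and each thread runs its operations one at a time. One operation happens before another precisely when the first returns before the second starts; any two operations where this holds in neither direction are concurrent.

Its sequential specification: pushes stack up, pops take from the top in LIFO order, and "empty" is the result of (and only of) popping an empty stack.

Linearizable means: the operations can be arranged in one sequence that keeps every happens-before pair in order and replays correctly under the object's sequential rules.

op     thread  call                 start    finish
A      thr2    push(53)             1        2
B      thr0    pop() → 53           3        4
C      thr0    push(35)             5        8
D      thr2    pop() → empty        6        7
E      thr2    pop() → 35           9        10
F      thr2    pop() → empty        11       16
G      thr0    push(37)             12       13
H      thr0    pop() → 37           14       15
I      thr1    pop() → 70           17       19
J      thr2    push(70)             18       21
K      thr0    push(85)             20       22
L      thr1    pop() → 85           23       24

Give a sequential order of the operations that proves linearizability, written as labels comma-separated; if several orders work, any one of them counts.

A, B, D, C, E, F, G, H, J, I, K, L

1. A push(53), leaving stack <53>
2. B pop() → 53, leaving stack <>
3. D pop() → empty, leaving stack <>
4. C push(35), leaving stack <35>
5. E pop() → 35, leaving stack <>
6. F pop() → empty, leaving stack <>
7. G push(37), leaving stack <37>
8. H pop() → 37, leaving stack <>
9. J push(70), leaving stack <70>
10. I pop() → 70, leaving stack <>
11. K push(85), leaving stack <85>
12. L pop() → 85, leaving stack <>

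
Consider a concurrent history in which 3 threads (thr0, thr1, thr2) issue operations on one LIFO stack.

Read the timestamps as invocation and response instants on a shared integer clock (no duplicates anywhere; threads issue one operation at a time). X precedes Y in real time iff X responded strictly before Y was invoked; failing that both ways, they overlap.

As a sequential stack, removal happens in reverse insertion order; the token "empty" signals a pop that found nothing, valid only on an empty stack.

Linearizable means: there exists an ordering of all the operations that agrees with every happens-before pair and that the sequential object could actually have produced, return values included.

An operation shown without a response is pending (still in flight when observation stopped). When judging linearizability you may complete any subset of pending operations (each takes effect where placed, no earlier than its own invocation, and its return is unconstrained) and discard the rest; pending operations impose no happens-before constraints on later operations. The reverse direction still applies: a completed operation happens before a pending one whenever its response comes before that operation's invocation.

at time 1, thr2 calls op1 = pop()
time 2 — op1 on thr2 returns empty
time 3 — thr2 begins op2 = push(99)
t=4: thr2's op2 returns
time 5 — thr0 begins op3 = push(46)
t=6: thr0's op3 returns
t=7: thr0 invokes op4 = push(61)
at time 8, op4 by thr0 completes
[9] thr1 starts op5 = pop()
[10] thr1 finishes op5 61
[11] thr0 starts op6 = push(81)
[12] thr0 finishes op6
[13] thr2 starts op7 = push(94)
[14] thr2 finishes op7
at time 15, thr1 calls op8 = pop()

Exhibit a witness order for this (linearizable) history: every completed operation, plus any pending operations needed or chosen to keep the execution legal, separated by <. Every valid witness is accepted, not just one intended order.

op1 < op2 < op3 < op4 < op5 < op6 < op7

1. op1 pop() → empty, leaving stack <>
2. op2 push(99), leaving stack <99>
3. op3 push(46), leaving stack <99,46>
4. op4 push(61), leaving stack <99,46,61>
5. op5 pop() → 61, leaving stack <99,46>
6. op6 push(81), leaving stack <99,46,81>
7. op7 push(94), leaving stack <99,46,81,94>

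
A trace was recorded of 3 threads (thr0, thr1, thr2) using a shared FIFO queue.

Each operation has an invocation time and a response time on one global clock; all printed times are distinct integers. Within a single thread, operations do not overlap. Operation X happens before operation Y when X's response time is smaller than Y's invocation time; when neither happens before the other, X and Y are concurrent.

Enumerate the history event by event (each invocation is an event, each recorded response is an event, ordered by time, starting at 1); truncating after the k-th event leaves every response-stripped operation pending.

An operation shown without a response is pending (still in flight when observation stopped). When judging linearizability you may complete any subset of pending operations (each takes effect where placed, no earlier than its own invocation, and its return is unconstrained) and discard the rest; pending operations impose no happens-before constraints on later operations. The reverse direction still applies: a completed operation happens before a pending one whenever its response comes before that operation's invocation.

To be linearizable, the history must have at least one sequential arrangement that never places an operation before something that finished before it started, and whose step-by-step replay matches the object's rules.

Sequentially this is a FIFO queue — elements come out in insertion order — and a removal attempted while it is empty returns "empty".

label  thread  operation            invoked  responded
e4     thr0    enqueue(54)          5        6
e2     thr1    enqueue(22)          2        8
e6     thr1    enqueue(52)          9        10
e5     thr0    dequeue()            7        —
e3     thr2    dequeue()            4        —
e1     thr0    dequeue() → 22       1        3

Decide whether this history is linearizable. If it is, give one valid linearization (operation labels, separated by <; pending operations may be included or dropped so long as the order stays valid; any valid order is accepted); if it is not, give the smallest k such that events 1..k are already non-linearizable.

step 1: e2 enqueue(22) — queue <22>
step 2: e1 dequeue() → 22 — queue <>
step 3: e3 dequeue() (pending, included) — queue <>
step 4: e4 enqueue(54) — queue <54>
step 5: e5 dequeue() (pending, included) — queue <>
step 6: e6 enqueue(52) — queue <52>

linearizable — witness: e2 < e1 < e3 < e4 < e5 < e6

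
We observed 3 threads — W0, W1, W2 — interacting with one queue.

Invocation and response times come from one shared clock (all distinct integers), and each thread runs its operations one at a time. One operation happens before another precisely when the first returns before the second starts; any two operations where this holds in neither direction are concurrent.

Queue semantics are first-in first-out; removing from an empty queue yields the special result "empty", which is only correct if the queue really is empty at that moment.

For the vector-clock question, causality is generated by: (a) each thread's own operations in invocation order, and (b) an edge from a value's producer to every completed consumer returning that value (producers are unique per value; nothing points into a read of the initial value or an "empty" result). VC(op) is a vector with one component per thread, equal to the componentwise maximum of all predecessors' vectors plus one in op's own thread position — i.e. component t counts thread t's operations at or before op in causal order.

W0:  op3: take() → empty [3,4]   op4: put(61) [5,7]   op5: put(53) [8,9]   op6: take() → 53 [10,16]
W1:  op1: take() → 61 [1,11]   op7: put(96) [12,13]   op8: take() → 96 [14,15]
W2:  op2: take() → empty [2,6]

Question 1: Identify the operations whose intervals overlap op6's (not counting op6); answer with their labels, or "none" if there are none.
op1, op7, op8

overlap test against op6 [10,16]: concurrent iff the interval meets 10..16
op1 [1,11]: concurrent
op2 [2,6]: before
op3 [3,4]: before
op4 [5,7]: before
op5 [8,9]: before
op7 [12,13]: concurrent
op8 [14,15]: concurrent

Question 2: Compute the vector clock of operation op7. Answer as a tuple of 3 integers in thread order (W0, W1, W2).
(2, 2, 0)

op2, invoked 2, has no incoming edges; only W2's bump applies → (0, 0, 1)
op3, invoked 3, has no incoming edges; only W0's bump applies → (1, 0, 0)
op4 (invocation 5): componentwise max over VC(op3)=(1, 0, 0), +1 at W0, giving (2, 0, 0)
op1 (invocation 1): componentwise max over VC(op4)=(2, 0, 0), +1 at W1, giving (2, 1, 0)
op5 (invocation 8): componentwise max over VC(op4)=(2, 0, 0), +1 at W0, giving (3, 0, 0)
op7 (invocation 12): componentwise max over VC(op1)=(2, 1, 0), +1 at W1, giving (2, 2, 0)
op6 (invocation 10): componentwise max over VC(op5)=(3, 0, 0), +1 at W0, giving (4, 0, 0)
op8 (invocation 14): componentwise max over VC(op7)=(2, 2, 0), +1 at W1, giving (2, 3, 0)
target: VC(op7) = (2, 2, 0)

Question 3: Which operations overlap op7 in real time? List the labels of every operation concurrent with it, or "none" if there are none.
op6

op7 runs from 12 to 13; window-overlapping ops are concurrent
op1 [1,11]: before
op2 [2,6]: before
op3 [3,4]: before
op4 [5,7]: before
op5 [8,9]: before
op6 [10,16]: concurrent
op8 [14,15]: after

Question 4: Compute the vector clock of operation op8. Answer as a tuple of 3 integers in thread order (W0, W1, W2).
(2, 3, 0)

VC(op2, invoked at 2): no causal predecessors; +1 on W2 → (0, 0, 1)
VC(op3, invoked at 3): no causal predecessors; +1 on W0 → (1, 0, 0)
VC(op4, invoked at 5): max of VC(op3)=(1, 0, 0), then +1 on thread W0 → (2, 0, 0)
VC(op1, invoked at 1): max of VC(op4)=(2, 0, 0), then +1 on thread W1 → (2, 1, 0)
VC(op5, invoked at 8): max of VC(op4)=(2, 0, 0), then +1 on thread W0 → (3, 0, 0)
VC(op7, invoked at 12): max of VC(op1)=(2, 1, 0), then +1 on thread W1 → (2, 2, 0)
VC(op6, invoked at 10): max of VC(op5)=(3, 0, 0), then +1 on thread W0 → (4, 0, 0)
VC(op8, invoked at 14): max of VC(op7)=(2, 2, 0), then +1 on thread W1 → (2, 3, 0)
target: VC(op8) = (2, 3, 0)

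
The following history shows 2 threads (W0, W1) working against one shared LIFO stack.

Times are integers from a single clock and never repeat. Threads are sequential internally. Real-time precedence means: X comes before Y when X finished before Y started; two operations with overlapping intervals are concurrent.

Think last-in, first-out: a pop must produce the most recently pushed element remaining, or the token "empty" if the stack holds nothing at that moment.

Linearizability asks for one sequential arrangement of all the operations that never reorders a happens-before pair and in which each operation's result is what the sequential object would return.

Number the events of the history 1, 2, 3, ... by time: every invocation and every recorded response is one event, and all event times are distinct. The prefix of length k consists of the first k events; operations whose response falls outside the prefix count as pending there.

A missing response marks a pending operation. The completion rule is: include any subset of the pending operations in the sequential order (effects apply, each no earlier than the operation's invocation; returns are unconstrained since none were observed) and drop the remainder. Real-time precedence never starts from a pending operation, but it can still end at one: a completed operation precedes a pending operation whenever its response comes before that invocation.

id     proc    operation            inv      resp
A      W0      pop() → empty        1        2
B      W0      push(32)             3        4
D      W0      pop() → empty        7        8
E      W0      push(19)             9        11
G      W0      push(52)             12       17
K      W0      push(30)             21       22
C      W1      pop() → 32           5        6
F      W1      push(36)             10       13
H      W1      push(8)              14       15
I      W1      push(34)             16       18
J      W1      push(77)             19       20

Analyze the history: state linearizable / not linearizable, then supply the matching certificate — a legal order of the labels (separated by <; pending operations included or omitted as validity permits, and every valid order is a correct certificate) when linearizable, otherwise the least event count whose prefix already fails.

step 1: A pop() → empty — stack <>
step 2: B push(32) — stack <32>
step 3: C pop() → 32 — stack <>
step 4: D pop() → empty — stack <>
step 5: E push(19) — stack <19>
step 6: F push(36) — stack <19,36>
step 7: G push(52) — stack <19,36,52>
step 8: H push(8) — stack <19,36,52,8>
step 9: I push(34) — stack <19,36,52,8,34>
step 10: J push(77) — stack <19,36,52,8,34,77>
step 11: K push(30) — stack <19,36,52,8,34,77,30>

linearizable — witness: A < B < C < D < E < F < G < H < I < J < K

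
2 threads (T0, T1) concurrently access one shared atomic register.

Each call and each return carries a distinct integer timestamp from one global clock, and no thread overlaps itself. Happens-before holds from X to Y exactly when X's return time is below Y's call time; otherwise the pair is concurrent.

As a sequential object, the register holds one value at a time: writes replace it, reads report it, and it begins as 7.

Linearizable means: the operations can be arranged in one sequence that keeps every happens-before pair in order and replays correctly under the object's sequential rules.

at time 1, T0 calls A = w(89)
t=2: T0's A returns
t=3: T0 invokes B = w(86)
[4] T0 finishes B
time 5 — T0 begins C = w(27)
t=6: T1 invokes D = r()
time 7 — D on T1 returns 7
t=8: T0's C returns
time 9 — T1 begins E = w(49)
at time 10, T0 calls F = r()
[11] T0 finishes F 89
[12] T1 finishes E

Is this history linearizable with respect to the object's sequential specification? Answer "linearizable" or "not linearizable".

already the first 7 events (up to D's response at time 7) admit no linearization; the first 6 still do
the sole real-time-consistent order of 3 completed operations fails the atomic register replay
including or dropping the 1 pending operation (C) in any combination fails
one such order, A, B, D (pending dropped), breaks at step 3 where D r() → 7 is illegal

not linearizable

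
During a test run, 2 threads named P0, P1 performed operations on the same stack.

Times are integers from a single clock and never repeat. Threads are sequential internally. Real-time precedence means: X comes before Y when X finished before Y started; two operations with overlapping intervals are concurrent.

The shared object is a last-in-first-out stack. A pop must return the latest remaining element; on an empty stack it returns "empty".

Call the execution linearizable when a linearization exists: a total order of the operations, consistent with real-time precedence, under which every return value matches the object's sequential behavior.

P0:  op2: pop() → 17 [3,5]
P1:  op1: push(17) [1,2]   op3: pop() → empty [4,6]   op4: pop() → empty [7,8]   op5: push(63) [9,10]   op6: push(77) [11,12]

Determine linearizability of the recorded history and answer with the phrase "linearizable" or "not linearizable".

linearizable

witness order: op1, op2, op3, op4, op5, op6
step 1: op1 push(17) — stack <17>
step 2: op2 pop() → 17 — stack <>
step 3: op3 pop() → empty — stack <>
step 4: op4 pop() → empty — stack <>
step 5: op5 push(63) — stack <63>
step 6: op6 push(77) — stack <63,77>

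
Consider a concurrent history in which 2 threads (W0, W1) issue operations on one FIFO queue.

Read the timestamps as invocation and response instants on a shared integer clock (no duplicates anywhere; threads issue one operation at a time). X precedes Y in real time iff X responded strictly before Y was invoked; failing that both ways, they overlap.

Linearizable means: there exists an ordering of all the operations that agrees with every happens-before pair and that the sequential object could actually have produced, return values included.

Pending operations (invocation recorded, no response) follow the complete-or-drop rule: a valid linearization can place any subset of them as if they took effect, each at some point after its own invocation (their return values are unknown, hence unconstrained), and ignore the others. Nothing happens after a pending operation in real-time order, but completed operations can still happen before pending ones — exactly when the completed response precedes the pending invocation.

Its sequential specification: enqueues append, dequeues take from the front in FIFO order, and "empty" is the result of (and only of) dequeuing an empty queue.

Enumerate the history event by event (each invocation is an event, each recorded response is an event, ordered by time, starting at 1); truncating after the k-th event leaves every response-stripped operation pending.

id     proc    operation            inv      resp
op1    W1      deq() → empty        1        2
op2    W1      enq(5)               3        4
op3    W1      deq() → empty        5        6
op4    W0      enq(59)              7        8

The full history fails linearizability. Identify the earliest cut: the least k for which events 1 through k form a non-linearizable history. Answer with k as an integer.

a valid linearization of events 1..5 exists, for instance op1, op2:
1. op1 deq() → empty, leaving queue <>
2. op2 enq(5), leaving queue <5>
at event 6 (op3's time-6 response) nothing linearizes any more
e.g. op1, op2, op3: illegal at step 3, since op3 deq() → empty cannot apply there

6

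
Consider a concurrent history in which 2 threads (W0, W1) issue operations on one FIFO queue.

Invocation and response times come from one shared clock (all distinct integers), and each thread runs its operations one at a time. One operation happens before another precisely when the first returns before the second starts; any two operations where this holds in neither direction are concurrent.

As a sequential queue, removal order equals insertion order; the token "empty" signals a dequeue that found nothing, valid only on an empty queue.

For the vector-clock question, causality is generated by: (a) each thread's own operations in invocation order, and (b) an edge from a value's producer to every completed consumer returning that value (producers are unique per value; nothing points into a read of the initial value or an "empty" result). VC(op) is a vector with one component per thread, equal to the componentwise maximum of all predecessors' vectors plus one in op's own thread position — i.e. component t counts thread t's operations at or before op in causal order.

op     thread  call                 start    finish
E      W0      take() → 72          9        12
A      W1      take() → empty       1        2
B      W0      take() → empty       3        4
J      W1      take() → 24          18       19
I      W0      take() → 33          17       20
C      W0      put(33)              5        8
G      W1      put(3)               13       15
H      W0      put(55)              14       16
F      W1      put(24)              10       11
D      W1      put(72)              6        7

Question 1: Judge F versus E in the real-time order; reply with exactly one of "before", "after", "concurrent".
Answer: concurrent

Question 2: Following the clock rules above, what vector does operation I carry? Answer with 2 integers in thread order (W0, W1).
Answer: (5, 2)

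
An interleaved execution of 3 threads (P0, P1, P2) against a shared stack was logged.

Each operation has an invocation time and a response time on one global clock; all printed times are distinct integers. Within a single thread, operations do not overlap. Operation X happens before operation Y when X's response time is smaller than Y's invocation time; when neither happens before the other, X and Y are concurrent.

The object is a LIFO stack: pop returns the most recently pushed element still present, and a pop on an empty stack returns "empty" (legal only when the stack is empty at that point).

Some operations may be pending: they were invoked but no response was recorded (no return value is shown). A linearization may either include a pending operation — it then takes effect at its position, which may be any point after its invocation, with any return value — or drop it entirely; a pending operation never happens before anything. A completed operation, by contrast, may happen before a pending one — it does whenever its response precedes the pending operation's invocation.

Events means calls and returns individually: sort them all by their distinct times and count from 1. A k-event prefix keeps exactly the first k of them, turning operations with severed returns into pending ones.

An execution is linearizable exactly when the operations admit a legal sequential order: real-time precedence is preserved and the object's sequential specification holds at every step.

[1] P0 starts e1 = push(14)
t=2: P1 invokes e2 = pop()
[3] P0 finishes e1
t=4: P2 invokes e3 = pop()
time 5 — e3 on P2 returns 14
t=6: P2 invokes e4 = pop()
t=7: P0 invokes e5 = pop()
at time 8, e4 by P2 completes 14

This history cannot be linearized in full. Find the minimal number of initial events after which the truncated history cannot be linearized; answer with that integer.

8

one valid order for events 1..7 is e1, e3:
after step 1 (e1 push(14)): stack <14>
after step 2 (e3 pop() → 14): stack <>
at event 8 (e4's time-8 response) nothing linearizes any more
include/drop combinations of the 2 pending operations (e2, e5) were all tried; none helps
take e1, e3, e4 (pending dropped): step 3 already fails, because e4 pop() → 14 cannot occur there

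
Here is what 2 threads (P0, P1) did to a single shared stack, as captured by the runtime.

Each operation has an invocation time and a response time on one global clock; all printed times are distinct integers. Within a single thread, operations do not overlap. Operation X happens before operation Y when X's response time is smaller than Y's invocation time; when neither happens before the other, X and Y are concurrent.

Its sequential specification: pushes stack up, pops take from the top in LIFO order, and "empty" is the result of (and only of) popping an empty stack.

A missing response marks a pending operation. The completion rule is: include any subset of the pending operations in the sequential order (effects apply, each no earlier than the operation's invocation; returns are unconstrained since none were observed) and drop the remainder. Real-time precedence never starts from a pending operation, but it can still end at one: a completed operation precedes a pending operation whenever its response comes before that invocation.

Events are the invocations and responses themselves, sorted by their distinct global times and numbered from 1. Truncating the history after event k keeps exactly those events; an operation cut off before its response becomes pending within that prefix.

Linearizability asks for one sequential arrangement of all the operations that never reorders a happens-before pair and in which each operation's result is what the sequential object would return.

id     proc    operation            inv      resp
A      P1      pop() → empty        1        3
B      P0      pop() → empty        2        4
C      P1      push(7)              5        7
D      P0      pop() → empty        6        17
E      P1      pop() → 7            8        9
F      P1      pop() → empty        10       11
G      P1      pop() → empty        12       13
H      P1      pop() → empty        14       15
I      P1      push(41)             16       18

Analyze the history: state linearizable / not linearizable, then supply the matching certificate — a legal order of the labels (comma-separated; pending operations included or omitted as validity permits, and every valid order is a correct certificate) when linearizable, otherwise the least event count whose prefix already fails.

linearizable — witness: A, B, C, E, D, F, G, H, I

after step 1 (A pop() → empty): stack <>
after step 2 (B pop() → empty): stack <>
after step 3 (C push(7)): stack <7>
after step 4 (E pop() → 7): stack <>
after step 5 (D pop() → empty): stack <>
after step 6 (F pop() → empty): stack <>
after step 7 (G pop() → empty): stack <>
after step 8 (H pop() → empty): stack <>
after step 9 (I push(41)): stack <41>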